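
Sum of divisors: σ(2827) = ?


Divisors of 2827: 1, 11, 257, 2827
Sum = 1 + 11 + 257 + 2827 = 3096

σ(2827) = 3096


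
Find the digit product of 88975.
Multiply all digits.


8 × 8 × 9 × 7 × 5 = 20160


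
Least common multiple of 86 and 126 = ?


GCD(86, 126) = 2
LCM = 86*126/2 = 10836/2 = 5418

LCM = 5418


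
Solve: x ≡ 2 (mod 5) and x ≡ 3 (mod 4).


M = 5*4 = 20
M1 = M/5 = 4, M2 = M/4 = 5
M1^(-1) mod 5 = 4, M2^(-1) mod 4 = 1
x = 2*4*4 + 3*5*1 = 47
47 mod 20 = 7
Check: 7 mod 5 = 2 ✓, 7 mod 4 = 3 ✓

x ≡ 7 (mod 20)


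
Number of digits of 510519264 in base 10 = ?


510519264 has 9 digits in base 10
floor(log10(510519264)) + 1 = floor(8.7080) + 1 = 9

9 digits (base 10)


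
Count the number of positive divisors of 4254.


4254 = 2^1 × 3^1 × 709^1
d(4254) = (1+1) × (1+1) × (1+1) = 8

8 divisors


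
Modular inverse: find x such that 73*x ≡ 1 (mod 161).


Use the extended Euclidean algorithm on (161, 73); each row r = 161*s + 73*t:
r=161, s=1, t=0
r=73, s=0, t=1
q=2: r=15, s=1, t=-2   [161*(1) + 73*(-2) = 15]
q=4: r=13, s=-4, t=9   [161*(-4) + 73*(9) = 13]
q=1: r=2, s=5, t=-11   [161*(5) + 73*(-11) = 2]
q=6: r=1, s=-34, t=75   [161*(-34) + 73*(75) = 1]
q=2: r=0, s=73, t=-161   [161*(73) + 73*(-161) = 0]
GCD = 1 with t = 75, so 73*(75) ≡ 1 (mod 161)
Inverse = 75 mod 161 = 75
Check: 73 * 75 = 5475 ≡ 1 (mod 161)

73^(-1) ≡ 75 (mod 161)


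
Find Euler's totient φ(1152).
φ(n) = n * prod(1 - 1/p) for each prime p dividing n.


1152 = 2^7 × 3^2
Prime factors: 2, 3
φ(1152) = 1152 × (1-1/2) × (1-1/3)
= 1152 × 1/2 × 2/3 = 384

φ(1152) = 384


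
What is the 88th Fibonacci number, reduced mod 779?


F(k) mod 779 for k=1..88:
1, 1, 2, 3, 5, 8, 13, 21, 34, 55, 89, 144, 233, 377, 610, 208, 39, 247, 286, 533, 40, 573, 613, 407, 241, 648, 110, 758, 89, 68, 157, 225, 382, 607, 210, 38, 248, 286, 534, 41, 575, 616, 412, 249, 661, 131, 13, 144, 157, 301, 458, 759, 438, 418, 77, 495, 572, 288, 81, 369, 450, 40, 490, 530, 241, 771, 233, 225, 458, 683, 362, 266, 628, 115, 743, 79, 43, 122, 165, 287, 452, 739, 412, 372, 5, 377, 382, 759
F(88) mod 779 = 759


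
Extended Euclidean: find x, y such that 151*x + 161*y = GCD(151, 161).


Tabular extended Euclidean (each row: r = 151*s + 161*t):
r=151, s=1, t=0
r=161, s=0, t=1
q=0: r=151, s=1, t=0   [151*(1) + 161*(0) = 151]
q=1: r=10, s=-1, t=1   [151*(-1) + 161*(1) = 10]
q=15: r=1, s=16, t=-15   [151*(16) + 161*(-15) = 1]
q=10: r=0, s=-161, t=151   [151*(-161) + 161*(151) = 0]
GCD = 1; from the row with r=1: x=16, y=-15
Check: 151*(16) + 161*(-15) = 2416 - 2415 = 1

GCD = 1, x = 16, y = -15


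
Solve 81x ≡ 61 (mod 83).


GCD(81, 83) = 1, unique solution
a^(-1) mod 83 = 41
x = 41 * 61 mod 83 = 11

x ≡ 11 (mod 83)


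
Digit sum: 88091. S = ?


8 + 8 + 0 + 9 + 1 = 26


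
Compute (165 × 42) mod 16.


165 × 42 = 6930
6930 mod 16 = 2


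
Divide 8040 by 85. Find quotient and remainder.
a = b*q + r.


8040 = 85 * 94 + 50
Check: 7990 + 50 = 8040

q = 94, r = 50


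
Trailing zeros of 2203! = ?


floor(2203/5) = 440
floor(2203/25) = 88
floor(2203/125) = 17
floor(2203/625) = 3
Total = 548

548 trailing zeros


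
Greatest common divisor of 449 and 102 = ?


449 = 4 * 102 + 41
102 = 2 * 41 + 20
41 = 2 * 20 + 1
20 = 20 * 1 + 0
GCD = 1


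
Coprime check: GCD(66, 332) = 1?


Euclidean algorithm:
332 = 5 * 66 + 2
66 = 33 * 2 + 0
GCD(66, 332) = 2

No, not coprime (GCD = 2)


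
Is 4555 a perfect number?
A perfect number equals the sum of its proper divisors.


Proper divisors of 4555: 1, 5, 911
Sum = 1 + 5 + 911 = 917

No, 4555 is not perfect (917 ≠ 4555)


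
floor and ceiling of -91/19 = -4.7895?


-91/19 = -4.7895
floor = -5
ceil = -4

floor = -5, ceil = -4


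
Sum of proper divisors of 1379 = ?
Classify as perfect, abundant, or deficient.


Proper divisors: 1, 7, 197
Sum = 1 + 7 + 197 = 205
205 < 1379 → deficient

s(1379) = 205 (deficient)


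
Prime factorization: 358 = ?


358 / 2 = 179
179 / 179 = 1
358 = 2 × 179


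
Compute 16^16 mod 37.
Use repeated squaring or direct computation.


16^1 mod 37 = 16
16^2 mod 37 = 34
16^3 mod 37 = 26
16^4 mod 37 = 9
16^5 mod 37 = 33
16^6 mod 37 = 10
16^7 mod 37 = 12
16^8 mod 37 = 7
16^9 mod 37 = 1
16^10 mod 37 = 16
16^11 mod 37 = 34
16^12 mod 37 = 26
16^13 mod 37 = 9
16^14 mod 37 = 33
16^15 mod 37 = 10
16^16 mod 37 = 12


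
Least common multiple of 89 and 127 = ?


GCD(89, 127) = 1
LCM = 89*127/1 = 11303/1 = 11303

LCM = 11303


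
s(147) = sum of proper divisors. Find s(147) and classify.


Proper divisors: 1, 3, 7, 21, 49
Sum = 1 + 3 + 7 + 21 + 49 = 81
81 < 147 → deficient

s(147) = 81 (deficient)


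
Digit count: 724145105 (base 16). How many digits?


724145105 in base 16 = 2B2993D1
Number of digits = 8

8 digits (base 16)


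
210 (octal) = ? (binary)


210 (base 8) = 136 (decimal)
136 (decimal) = 10001000 (base 2)


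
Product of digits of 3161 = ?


3 × 1 × 6 × 1 = 18


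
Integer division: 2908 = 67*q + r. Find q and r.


2908 = 67 * 43 + 27
Check: 2881 + 27 = 2908

q = 43, r = 27


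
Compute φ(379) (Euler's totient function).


379 = 379
Prime factors: 379
φ(379) = 379 × (1-1/379)
= 379 × 378/379 = 378

φ(379) = 378


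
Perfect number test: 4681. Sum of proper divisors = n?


Proper divisors of 4681: 1, 31, 151
Sum = 1 + 31 + 151 = 183

No, 4681 is not perfect (183 ≠ 4681)


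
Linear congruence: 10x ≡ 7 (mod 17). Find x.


GCD(10, 17) = 1, unique solution
a^(-1) mod 17 = 12
x = 12 * 7 mod 17 = 16

x ≡ 16 (mod 17)


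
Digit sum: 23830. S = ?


2 + 3 + 8 + 3 + 0 = 16


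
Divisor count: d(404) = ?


404 = 2^2 × 101^1
d(404) = (2+1) × (1+1) = 6

6 divisors


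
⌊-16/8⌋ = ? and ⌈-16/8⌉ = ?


-16/8 = -2.0000
floor = -2
ceil = -2

floor = -2, ceil = -2


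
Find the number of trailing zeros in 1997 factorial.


floor(1997/5) = 399
floor(1997/25) = 79
floor(1997/125) = 15
floor(1997/625) = 3
Total = 496

496 trailing zeros


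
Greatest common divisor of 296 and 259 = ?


296 = 1 * 259 + 37
259 = 7 * 37 + 0
GCD = 37


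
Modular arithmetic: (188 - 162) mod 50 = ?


188 - 162 = 26
26 mod 50 = 26


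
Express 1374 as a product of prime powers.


1374 / 2 = 687
687 / 3 = 229
229 / 229 = 1
1374 = 2 × 3 × 229


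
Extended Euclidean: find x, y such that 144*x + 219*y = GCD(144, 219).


Tabular extended Euclidean (each row: r = 144*s + 219*t):
r=144, s=1, t=0
r=219, s=0, t=1
q=0: r=144, s=1, t=0   [144*(1) + 219*(0) = 144]
q=1: r=75, s=-1, t=1   [144*(-1) + 219*(1) = 75]
q=1: r=69, s=2, t=-1   [144*(2) + 219*(-1) = 69]
q=1: r=6, s=-3, t=2   [144*(-3) + 219*(2) = 6]
q=11: r=3, s=35, t=-23   [144*(35) + 219*(-23) = 3]
q=2: r=0, s=-73, t=48   [144*(-73) + 219*(48) = 0]
GCD = 3; from the row with r=3: x=35, y=-23
Check: 144*(35) + 219*(-23) = 5040 - 5037 = 3

GCD = 3, x = 35, y = -23


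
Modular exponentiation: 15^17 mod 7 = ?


15^1 mod 7 = 1
15^2 mod 7 = 1
15^3 mod 7 = 1
15^4 mod 7 = 1
15^5 mod 7 = 1
15^6 mod 7 = 1
15^7 mod 7 = 1
15^8 mod 7 = 1
15^9 mod 7 = 1
15^10 mod 7 = 1
15^11 mod 7 = 1
15^12 mod 7 = 1
15^13 mod 7 = 1
15^14 mod 7 = 1
15^15 mod 7 = 1
15^16 mod 7 = 1
15^17 mod 7 = 1


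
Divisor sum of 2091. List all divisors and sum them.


Divisors of 2091: 1, 3, 17, 41, 51, 123, 697, 2091
Sum = 1 + 3 + 17 + 41 + 51 + 123 + 697 + 2091 = 3024

σ(2091) = 3024


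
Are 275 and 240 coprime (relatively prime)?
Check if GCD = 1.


Euclidean algorithm:
275 = 1 * 240 + 35
240 = 6 * 35 + 30
35 = 1 * 30 + 5
30 = 6 * 5 + 0
GCD(275, 240) = 5

No, not coprime (GCD = 5)


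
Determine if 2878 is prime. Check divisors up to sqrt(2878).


2878 / 2 = 1439 (exact division)
2878 is NOT prime.

No, 2878 is not prime


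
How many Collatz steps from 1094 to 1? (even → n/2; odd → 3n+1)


1094 → 547 → 1642 → 821 → 2464 → 1232 → 616 → 308 → 154 → 77 → 232 → 116 → 58 → 29 → 88 → 44 → 22 → 11 → 34 → 17 → 52 → 26 → 13 → 40 → 20 → 10 → 5 → 16 → 8 → 4 → 2 → 1
Total steps = 31

31 steps


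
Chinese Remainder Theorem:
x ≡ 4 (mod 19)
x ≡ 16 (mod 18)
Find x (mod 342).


M = 19*18 = 342
M1 = M/19 = 18, M2 = M/18 = 19
M1^(-1) mod 19 = 18, M2^(-1) mod 18 = 1
x = 4*18*18 + 16*19*1 = 1600
1600 mod 342 = 232
Check: 232 mod 19 = 4 ✓, 232 mod 18 = 16 ✓

x ≡ 232 (mod 342)


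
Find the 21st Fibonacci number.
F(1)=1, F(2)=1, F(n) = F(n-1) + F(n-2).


Sequence: 1, 1, 2, 3, 5, 8, 13, 21, 34, 55, 89, 144, 233, 377, 610, 987, 1597, 2584, 4181, 6765, 10946
F(21) = 10946


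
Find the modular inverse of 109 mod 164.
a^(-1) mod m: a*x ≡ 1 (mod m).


Use the extended Euclidean algorithm on (164, 109); each row r = 164*s + 109*t:
r=164, s=1, t=0
r=109, s=0, t=1
q=1: r=55, s=1, t=-1   [164*(1) + 109*(-1) = 55]
q=1: r=54, s=-1, t=2   [164*(-1) + 109*(2) = 54]
q=1: r=1, s=2, t=-3   [164*(2) + 109*(-3) = 1]
q=54: r=0, s=-109, t=164   [164*(-109) + 109*(164) = 0]
GCD = 1 with t = -3, so 109*(-3) ≡ 1 (mod 164)
Inverse = -3 mod 164 = 161
Check: 109 * 161 = 17549 ≡ 1 (mod 164)

109^(-1) ≡ 161 (mod 164)


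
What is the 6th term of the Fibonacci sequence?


Sequence: 1, 1, 2, 3, 5, 8
F(6) = 8


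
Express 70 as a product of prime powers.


70 / 2 = 35
35 / 5 = 7
7 / 7 = 1
70 = 2 × 5 × 7


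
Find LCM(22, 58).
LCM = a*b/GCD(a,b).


GCD(22, 58) = 2
LCM = 22*58/2 = 1276/2 = 638

LCM = 638


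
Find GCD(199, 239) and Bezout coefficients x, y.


Tabular extended Euclidean (each row: r = 199*s + 239*t):
r=199, s=1, t=0
r=239, s=0, t=1
q=0: r=199, s=1, t=0   [199*(1) + 239*(0) = 199]
q=1: r=40, s=-1, t=1   [199*(-1) + 239*(1) = 40]
q=4: r=39, s=5, t=-4   [199*(5) + 239*(-4) = 39]
q=1: r=1, s=-6, t=5   [199*(-6) + 239*(5) = 1]
q=39: r=0, s=239, t=-199   [199*(239) + 239*(-199) = 0]
GCD = 1; from the row with r=1: x=-6, y=5
Check: 199*(-6) + 239*(5) = -1194 + 1195 = 1

GCD = 1, x = -6, y = 5


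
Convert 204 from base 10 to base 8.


204 (base 10) = 204 (decimal)
204 (decimal) = 314 (base 8)


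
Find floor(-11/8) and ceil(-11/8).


-11/8 = -1.3750
floor = -2
ceil = -1

floor = -2, ceil = -1


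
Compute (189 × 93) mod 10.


189 × 93 = 17577
17577 mod 10 = 7


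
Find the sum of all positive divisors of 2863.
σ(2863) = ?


Divisors of 2863: 1, 7, 409, 2863
Sum = 1 + 7 + 409 + 2863 = 3280

σ(2863) = 3280


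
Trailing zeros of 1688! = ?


floor(1688/5) = 337
floor(1688/25) = 67
floor(1688/125) = 13
floor(1688/625) = 2
Total = 419

419 trailing zeros


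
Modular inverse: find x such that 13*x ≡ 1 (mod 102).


Use the extended Euclidean algorithm on (102, 13); each row r = 102*s + 13*t:
r=102, s=1, t=0
r=13, s=0, t=1
q=7: r=11, s=1, t=-7   [102*(1) + 13*(-7) = 11]
q=1: r=2, s=-1, t=8   [102*(-1) + 13*(8) = 2]
q=5: r=1, s=6, t=-47   [102*(6) + 13*(-47) = 1]
q=2: r=0, s=-13, t=102   [102*(-13) + 13*(102) = 0]
GCD = 1 with t = -47, so 13*(-47) ≡ 1 (mod 102)
Inverse = -47 mod 102 = 55
Check: 13 * 55 = 715 ≡ 1 (mod 102)

13^(-1) ≡ 55 (mod 102)


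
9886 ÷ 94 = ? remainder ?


9886 = 94 * 105 + 16
Check: 9870 + 16 = 9886

q = 105, r = 16


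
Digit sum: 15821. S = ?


1 + 5 + 8 + 2 + 1 = 17


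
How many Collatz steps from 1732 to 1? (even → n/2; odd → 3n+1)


1732 → 866 → 433 → 1300 → 650 → 325 → 976 → 488 → 244 → 122 → 61 → 184 → 92 → 46 → 23 → 70 → 35 → 106 → 53 → 160 → 80 → 40 → 20 → 10 → 5 → 16 → 8 → 4 → 2 → 1
Total steps = 29

29 steps


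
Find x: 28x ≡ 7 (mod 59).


GCD(28, 59) = 1, unique solution
a^(-1) mod 59 = 19
x = 19 * 7 mod 59 = 15

x ≡ 15 (mod 59)


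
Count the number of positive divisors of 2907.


2907 = 3^2 × 17^1 × 19^1
d(2907) = (2+1) × (1+1) × (1+1) = 12

12 divisors


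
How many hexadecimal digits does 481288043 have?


481288043 in base 16 = 1CAFDF6B
Number of digits = 8

8 digits (base 16)


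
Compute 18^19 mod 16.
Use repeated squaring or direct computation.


18^1 mod 16 = 2
18^2 mod 16 = 4
18^3 mod 16 = 8
18^4 mod 16 = 0
18^5 mod 16 = 0
18^6 mod 16 = 0
18^7 mod 16 = 0
18^8 mod 16 = 0
18^9 mod 16 = 0
18^10 mod 16 = 0
18^11 mod 16 = 0
18^12 mod 16 = 0
18^13 mod 16 = 0
18^14 mod 16 = 0
18^15 mod 16 = 0
18^16 mod 16 = 0
18^17 mod 16 = 0
18^18 mod 16 = 0
18^19 mod 16 = 0


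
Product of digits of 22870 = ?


2 × 2 × 8 × 7 × 0 = 0


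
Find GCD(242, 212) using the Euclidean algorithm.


242 = 1 * 212 + 30
212 = 7 * 30 + 2
30 = 15 * 2 + 0
GCD = 2


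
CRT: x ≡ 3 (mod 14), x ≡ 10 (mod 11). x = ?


M = 14*11 = 154
M1 = M/14 = 11, M2 = M/11 = 14
M1^(-1) mod 14 = 9, M2^(-1) mod 11 = 4
x = 3*11*9 + 10*14*4 = 857
857 mod 154 = 87
Check: 87 mod 14 = 3 ✓, 87 mod 11 = 10 ✓

x ≡ 87 (mod 154)


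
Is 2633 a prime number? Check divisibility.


Check divisors up to sqrt(2633) = 51.3128
No divisors found.
2633 is prime.

Yes, 2633 is prime


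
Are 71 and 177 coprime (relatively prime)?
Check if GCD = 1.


Euclidean algorithm:
177 = 2 * 71 + 35
71 = 2 * 35 + 1
35 = 35 * 1 + 0
GCD(71, 177) = 1

Yes, coprime (GCD = 1)


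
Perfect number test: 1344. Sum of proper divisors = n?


Proper divisors of 1344: 1, 2, 3, 4, 6, 7, 8, 12, 14, 16, 21, 24, 28, 32, 42, 48, 56, 64, 84, 96, 112, 168, 192, 224, 336, 448, 672
Sum = 1 + 2 + 3 + 4 + 6 + 7 + 8 + 12 + 14 + 16 + 21 + 24 + 28 + 32 + 42 + 48 + 56 + 64 + 84 + 96 + 112 + 168 + 192 + 224 + 336 + 448 + 672 = 2720

No, 1344 is not perfect (2720 ≠ 1344)


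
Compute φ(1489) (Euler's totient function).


1489 = 1489
Prime factors: 1489
φ(1489) = 1489 × (1-1/1489)
= 1489 × 1488/1489 = 1488

φ(1489) = 1488


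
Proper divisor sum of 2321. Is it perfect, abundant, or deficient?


Proper divisors: 1, 11, 211
Sum = 1 + 11 + 211 = 223
223 < 2321 → deficient

s(2321) = 223 (deficient)


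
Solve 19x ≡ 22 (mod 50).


GCD(19, 50) = 1, unique solution
a^(-1) mod 50 = 29
x = 29 * 22 mod 50 = 38

x ≡ 38 (mod 50)


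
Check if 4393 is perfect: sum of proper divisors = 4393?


Proper divisors of 4393: 1, 23, 191
Sum = 1 + 23 + 191 = 215

No, 4393 is not perfect (215 ≠ 4393)


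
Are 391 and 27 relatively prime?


Euclidean algorithm:
391 = 14 * 27 + 13
27 = 2 * 13 + 1
13 = 13 * 1 + 0
GCD(391, 27) = 1

Yes, coprime (GCD = 1)


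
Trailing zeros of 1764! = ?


floor(1764/5) = 352
floor(1764/25) = 70
floor(1764/125) = 14
floor(1764/625) = 2
Total = 438

438 trailing zeros


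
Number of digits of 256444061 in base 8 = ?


256444061 in base 8 = 1722203235
Number of digits = 10

10 digits (base 8)


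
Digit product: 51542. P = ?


5 × 1 × 5 × 4 × 2 = 200


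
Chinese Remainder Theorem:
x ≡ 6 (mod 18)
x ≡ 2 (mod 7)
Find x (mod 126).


M = 18*7 = 126
M1 = M/18 = 7, M2 = M/7 = 18
M1^(-1) mod 18 = 13, M2^(-1) mod 7 = 2
x = 6*7*13 + 2*18*2 = 618
618 mod 126 = 114
Check: 114 mod 18 = 6 ✓, 114 mod 7 = 2 ✓

x ≡ 114 (mod 126)


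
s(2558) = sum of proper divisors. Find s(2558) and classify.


Proper divisors: 1, 2, 1279
Sum = 1 + 2 + 1279 = 1282
1282 < 2558 → deficient

s(2558) = 1282 (deficient)


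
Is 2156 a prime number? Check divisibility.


2156 / 2 = 1078 (exact division)
2156 is NOT prime.

No, 2156 is not prime


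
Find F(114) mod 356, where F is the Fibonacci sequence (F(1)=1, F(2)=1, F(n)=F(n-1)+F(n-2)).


F(k) mod 356 for k=1..114:
1, 1, 2, 3, 5, 8, 13, 21, 34, 55, 89, 144, 233, 21, 254, 275, 173, 92, 265, 1, 266, 267, 177, 88, 265, 353, 262, 259, 165, 68, 233, 301, 178, 123, 301, 68, 13, 81, 94, 175, 269, 88, 1, 89, 90, 179, 269, 92, 5, 97, 102, 199, 301, 144, 89, 233, 322, 199, 165, 8, 173, 181, 354, 179, 177, 0, 177, 177, 354, 175, 173, 348, 165, 157, 322, 123, 89, 212, 301, 157, 102, 259, 5, 264, 269, 177, 90, 267, 1, 268, 269, 181, 94, 275, 13, 288, 301, 233, 178, 55, 233, 288, 165, 97, 262, 3, 265, 268, 177, 89, 266, 355, 265, 264
F(114) mod 356 = 264


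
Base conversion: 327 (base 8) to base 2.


327 (base 8) = 215 (decimal)
215 (decimal) = 11010111 (base 2)


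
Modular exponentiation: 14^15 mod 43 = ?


14^1 mod 43 = 14
14^2 mod 43 = 24
14^3 mod 43 = 35
14^4 mod 43 = 17
14^5 mod 43 = 23
14^6 mod 43 = 21
14^7 mod 43 = 36
14^8 mod 43 = 31
14^9 mod 43 = 4
14^10 mod 43 = 13
14^11 mod 43 = 10
14^12 mod 43 = 11
14^13 mod 43 = 25
14^14 mod 43 = 6
14^15 mod 43 = 41


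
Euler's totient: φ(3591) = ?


3591 = 3^3 × 7 × 19
Prime factors: 3, 7, 19
φ(3591) = 3591 × (1-1/3) × (1-1/7) × (1-1/19)
= 3591 × 2/3 × 6/7 × 18/19 = 1944

φ(3591) = 1944


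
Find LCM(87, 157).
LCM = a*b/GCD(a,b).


GCD(87, 157) = 1
LCM = 87*157/1 = 13659/1 = 13659

LCM = 13659


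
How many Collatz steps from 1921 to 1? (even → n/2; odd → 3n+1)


1921 → 5764 → 2882 → 1441 → 4324 → 2162 → 1081 → 3244 → 1622 → 811 → 2434 → 1217 → 3652 → 1826 → 913 → 2740 → 1370 → 685 → 2056 → 1028 → 514 → 257 → 772 → 386 → 193 → 580 → 290 → 145 → 436 → 218 → 109 → 328 → 164 → 82 → 41 → 124 → 62 → 31 → 94 → 47 → 142 → 71 → 214 → 107 → 322 → 161 → 484 → 242 → 121 → 364 → 182 → 91 → 274 → 137 → 412 → 206 → 103 → 310 → 155 → 466 → 233 → 700 → 350 → 175 → 526 → 263 → 790 → 395 → 1186 → 593 → 1780 → 890 → 445 → 1336 → 668 → 334 → 167 → 502 → 251 → 754 → 377 → 1132 → 566 → 283 → 850 → 425 → 1276 → 638 → 319 → 958 → 479 → 1438 → 719 → 2158 → 1079 → 3238 → 1619 → 4858 → 2429 → 7288 → 3644 → 1822 → 911 → 2734 → 1367 → 4102 → 2051 → 6154 → 3077 → 9232 → 4616 → 2308 → 1154 → 577 → 1732 → 866 → 433 → 1300 → 650 → 325 → 976 → 488 → 244 → 122 → 61 → 184 → 92 → 46 → 23 → 70 → 35 → 106 → 53 → 160 → 80 → 40 → 20 → 10 → 5 → 16 → 8 → 4 → 2 → 1
Total steps = 143

143 steps


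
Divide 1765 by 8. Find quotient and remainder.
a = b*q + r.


1765 = 8 * 220 + 5
Check: 1760 + 5 = 1765

q = 220, r = 5


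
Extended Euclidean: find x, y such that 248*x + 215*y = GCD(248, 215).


Tabular extended Euclidean (each row: r = 248*s + 215*t):
r=248, s=1, t=0
r=215, s=0, t=1
q=1: r=33, s=1, t=-1   [248*(1) + 215*(-1) = 33]
q=6: r=17, s=-6, t=7   [248*(-6) + 215*(7) = 17]
q=1: r=16, s=7, t=-8   [248*(7) + 215*(-8) = 16]
q=1: r=1, s=-13, t=15   [248*(-13) + 215*(15) = 1]
q=16: r=0, s=215, t=-248   [248*(215) + 215*(-248) = 0]
GCD = 1; from the row with r=1: x=-13, y=15
Check: 248*(-13) + 215*(15) = -3224 + 3225 = 1

GCD = 1, x = -13, y = 15


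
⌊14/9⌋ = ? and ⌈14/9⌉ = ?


14/9 = 1.5556
floor = 1
ceil = 2

floor = 1, ceil = 2


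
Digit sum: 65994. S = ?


6 + 5 + 9 + 9 + 4 = 33


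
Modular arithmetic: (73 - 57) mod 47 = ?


73 - 57 = 16
16 mod 47 = 16


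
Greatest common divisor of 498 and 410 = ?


498 = 1 * 410 + 88
410 = 4 * 88 + 58
88 = 1 * 58 + 30
58 = 1 * 30 + 28
30 = 1 * 28 + 2
28 = 14 * 2 + 0
GCD = 2


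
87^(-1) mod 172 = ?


Use the extended Euclidean algorithm on (172, 87); each row r = 172*s + 87*t:
r=172, s=1, t=0
r=87, s=0, t=1
q=1: r=85, s=1, t=-1   [172*(1) + 87*(-1) = 85]
q=1: r=2, s=-1, t=2   [172*(-1) + 87*(2) = 2]
q=42: r=1, s=43, t=-85   [172*(43) + 87*(-85) = 1]
q=2: r=0, s=-87, t=172   [172*(-87) + 87*(172) = 0]
GCD = 1 with t = -85, so 87*(-85) ≡ 1 (mod 172)
Inverse = -85 mod 172 = 87
Check: 87 * 87 = 7569 ≡ 1 (mod 172)

87^(-1) ≡ 87 (mod 172)


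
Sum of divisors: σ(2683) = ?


Divisors of 2683: 1, 2683
Sum = 1 + 2683 = 2684

σ(2683) = 2684


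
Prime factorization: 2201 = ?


2201 / 31 = 71
71 / 71 = 1
2201 = 31 × 71


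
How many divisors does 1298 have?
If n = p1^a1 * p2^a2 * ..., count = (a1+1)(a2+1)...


1298 = 2^1 × 11^1 × 59^1
d(1298) = (1+1) × (1+1) × (1+1) = 8

8 divisors


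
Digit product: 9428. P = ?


9 × 4 × 2 × 8 = 576


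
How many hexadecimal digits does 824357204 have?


824357204 in base 16 = 3122B154
Number of digits = 8

8 digits (base 16)


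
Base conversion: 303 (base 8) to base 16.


303 (base 8) = 195 (decimal)
195 (decimal) = C3 (base 16)


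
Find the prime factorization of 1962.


1962 / 2 = 981
981 / 3 = 327
327 / 3 = 109
109 / 109 = 1
1962 = 2 × 3^2 × 109


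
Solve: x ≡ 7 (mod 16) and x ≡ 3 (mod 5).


M = 16*5 = 80
M1 = M/16 = 5, M2 = M/5 = 16
M1^(-1) mod 16 = 13, M2^(-1) mod 5 = 1
x = 7*5*13 + 3*16*1 = 503
503 mod 80 = 23
Check: 23 mod 16 = 7 ✓, 23 mod 5 = 3 ✓

x ≡ 23 (mod 80)


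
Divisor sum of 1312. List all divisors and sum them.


Divisors of 1312: 1, 2, 4, 8, 16, 32, 41, 82, 164, 328, 656, 1312
Sum = 1 + 2 + 4 + 8 + 16 + 32 + 41 + 82 + 164 + 328 + 656 + 1312 = 2646

σ(1312) = 2646


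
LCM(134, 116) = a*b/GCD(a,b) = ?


GCD(134, 116) = 2
LCM = 134*116/2 = 15544/2 = 7772

LCM = 7772


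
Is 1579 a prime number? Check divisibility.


Check divisors up to sqrt(1579) = 39.7366
No divisors found.
1579 is prime.

Yes, 1579 is prime


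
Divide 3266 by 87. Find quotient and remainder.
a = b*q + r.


3266 = 87 * 37 + 47
Check: 3219 + 47 = 3266

q = 37, r = 47


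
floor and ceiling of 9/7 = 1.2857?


9/7 = 1.2857
floor = 1
ceil = 2

floor = 1, ceil = 2


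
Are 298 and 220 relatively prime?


Euclidean algorithm:
298 = 1 * 220 + 78
220 = 2 * 78 + 64
78 = 1 * 64 + 14
64 = 4 * 14 + 8
14 = 1 * 8 + 6
8 = 1 * 6 + 2
6 = 3 * 2 + 0
GCD(298, 220) = 2

No, not coprime (GCD = 2)


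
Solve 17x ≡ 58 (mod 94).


GCD(17, 94) = 1, unique solution
a^(-1) mod 94 = 83
x = 83 * 58 mod 94 = 20

x ≡ 20 (mod 94)


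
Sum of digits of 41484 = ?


4 + 1 + 4 + 8 + 4 = 21


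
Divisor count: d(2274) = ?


2274 = 2^1 × 3^1 × 379^1
d(2274) = (1+1) × (1+1) × (1+1) = 8

8 divisors


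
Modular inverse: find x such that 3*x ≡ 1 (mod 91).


Use the extended Euclidean algorithm on (91, 3); each row r = 91*s + 3*t:
r=91, s=1, t=0
r=3, s=0, t=1
q=30: r=1, s=1, t=-30   [91*(1) + 3*(-30) = 1]
q=3: r=0, s=-3, t=91   [91*(-3) + 3*(91) = 0]
GCD = 1 with t = -30, so 3*(-30) ≡ 1 (mod 91)
Inverse = -30 mod 91 = 61
Check: 3 * 61 = 183 ≡ 1 (mod 91)

3^(-1) ≡ 61 (mod 91)


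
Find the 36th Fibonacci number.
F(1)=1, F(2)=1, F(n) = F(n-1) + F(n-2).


Sequence: 1, 1, 2, 3, 5, 8, 13, 21, 34, 55, 89, 144, 233, 377, 610, 987, 1597, 2584, 4181, 6765, 10946, 17711, 28657, 46368, 75025, 121393, 196418, 317811, 514229, 832040, 1346269, 2178309, 3524578, 5702887, 9227465, 14930352
F(36) = 14930352


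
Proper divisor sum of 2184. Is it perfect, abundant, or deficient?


Proper divisors: 1, 2, 3, 4, 6, 7, 8, 12, 13, 14, 21, 24, 26, 28, 39, 42, 52, 56, 78, 84, 91, 104, 156, 168, 182, 273, 312, 364, 546, 728, 1092
Sum = 1 + 2 + 3 + 4 + 6 + 7 + 8 + 12 + 13 + 14 + 21 + 24 + 26 + 28 + 39 + 42 + 52 + 56 + 78 + 84 + 91 + 104 + 156 + 168 + 182 + 273 + 312 + 364 + 546 + 728 + 1092 = 4536
4536 > 2184 → abundant

s(2184) = 4536 (abundant)


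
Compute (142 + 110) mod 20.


142 + 110 = 252
252 mod 20 = 12


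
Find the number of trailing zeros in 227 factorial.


floor(227/5) = 45
floor(227/25) = 9
floor(227/125) = 1
Total = 55

55 trailing zeros


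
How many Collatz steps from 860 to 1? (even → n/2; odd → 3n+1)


860 → 430 → 215 → 646 → 323 → 970 → 485 → 1456 → 728 → 364 → 182 → 91 → 274 → 137 → 412 → 206 → 103 → 310 → 155 → 466 → 233 → 700 → 350 → 175 → 526 → 263 → 790 → 395 → 1186 → 593 → 1780 → 890 → 445 → 1336 → 668 → 334 → 167 → 502 → 251 → 754 → 377 → 1132 → 566 → 283 → 850 → 425 → 1276 → 638 → 319 → 958 → 479 → 1438 → 719 → 2158 → 1079 → 3238 → 1619 → 4858 → 2429 → 7288 → 3644 → 1822 → 911 → 2734 → 1367 → 4102 → 2051 → 6154 → 3077 → 9232 → 4616 → 2308 → 1154 → 577 → 1732 → 866 → 433 → 1300 → 650 → 325 → 976 → 488 → 244 → 122 → 61 → 184 → 92 → 46 → 23 → 70 → 35 → 106 → 53 → 160 → 80 → 40 → 20 → 10 → 5 → 16 → 8 → 4 → 2 → 1
Total steps = 103

103 steps


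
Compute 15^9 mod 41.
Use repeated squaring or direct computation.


15^1 mod 41 = 15
15^2 mod 41 = 20
15^3 mod 41 = 13
15^4 mod 41 = 31
15^5 mod 41 = 14
15^6 mod 41 = 5
15^7 mod 41 = 34
15^8 mod 41 = 18
15^9 mod 41 = 24


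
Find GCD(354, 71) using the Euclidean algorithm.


354 = 4 * 71 + 70
71 = 1 * 70 + 1
70 = 70 * 1 + 0
GCD = 1


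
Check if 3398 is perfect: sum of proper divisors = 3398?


Proper divisors of 3398: 1, 2, 1699
Sum = 1 + 2 + 1699 = 1702

No, 3398 is not perfect (1702 ≠ 3398)


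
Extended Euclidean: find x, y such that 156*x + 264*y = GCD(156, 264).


Tabular extended Euclidean (each row: r = 156*s + 264*t):
r=156, s=1, t=0
r=264, s=0, t=1
q=0: r=156, s=1, t=0   [156*(1) + 264*(0) = 156]
q=1: r=108, s=-1, t=1   [156*(-1) + 264*(1) = 108]
q=1: r=48, s=2, t=-1   [156*(2) + 264*(-1) = 48]
q=2: r=12, s=-5, t=3   [156*(-5) + 264*(3) = 12]
q=4: r=0, s=22, t=-13   [156*(22) + 264*(-13) = 0]
GCD = 12; from the row with r=12: x=-5, y=3
Check: 156*(-5) + 264*(3) = -780 + 792 = 12

GCD = 12, x = -5, y = 3


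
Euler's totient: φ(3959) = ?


3959 = 37 × 107
Prime factors: 37, 107
φ(3959) = 3959 × (1-1/37) × (1-1/107)
= 3959 × 36/37 × 106/107 = 3816

φ(3959) = 3816


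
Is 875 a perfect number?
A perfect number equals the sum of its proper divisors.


Proper divisors of 875: 1, 5, 7, 25, 35, 125, 175
Sum = 1 + 5 + 7 + 25 + 35 + 125 + 175 = 373

No, 875 is not perfect (373 ≠ 875)


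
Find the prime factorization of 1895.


1895 / 5 = 379
379 / 379 = 1
1895 = 5 × 379


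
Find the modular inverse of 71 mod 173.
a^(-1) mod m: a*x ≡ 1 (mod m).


Use the extended Euclidean algorithm on (173, 71); each row r = 173*s + 71*t:
r=173, s=1, t=0
r=71, s=0, t=1
q=2: r=31, s=1, t=-2   [173*(1) + 71*(-2) = 31]
q=2: r=9, s=-2, t=5   [173*(-2) + 71*(5) = 9]
q=3: r=4, s=7, t=-17   [173*(7) + 71*(-17) = 4]
q=2: r=1, s=-16, t=39   [173*(-16) + 71*(39) = 1]
q=4: r=0, s=71, t=-173   [173*(71) + 71*(-173) = 0]
GCD = 1 with t = 39, so 71*(39) ≡ 1 (mod 173)
Inverse = 39 mod 173 = 39
Check: 71 * 39 = 2769 ≡ 1 (mod 173)

71^(-1) ≡ 39 (mod 173)


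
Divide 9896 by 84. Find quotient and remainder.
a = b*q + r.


9896 = 84 * 117 + 68
Check: 9828 + 68 = 9896

q = 117, r = 68


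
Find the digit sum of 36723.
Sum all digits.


3 + 6 + 7 + 2 + 3 = 21


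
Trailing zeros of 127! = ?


floor(127/5) = 25
floor(127/25) = 5
floor(127/125) = 1
Total = 31

31 trailing zeros


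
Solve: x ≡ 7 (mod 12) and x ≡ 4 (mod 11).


M = 12*11 = 132
M1 = M/12 = 11, M2 = M/11 = 12
M1^(-1) mod 12 = 11, M2^(-1) mod 11 = 1
x = 7*11*11 + 4*12*1 = 895
895 mod 132 = 103
Check: 103 mod 12 = 7 ✓, 103 mod 11 = 4 ✓

x ≡ 103 (mod 132)


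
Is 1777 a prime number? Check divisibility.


Check divisors up to sqrt(1777) = 42.1545
No divisors found.
1777 is prime.

Yes, 1777 is prime


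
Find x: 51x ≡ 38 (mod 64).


GCD(51, 64) = 1, unique solution
a^(-1) mod 64 = 59
x = 59 * 38 mod 64 = 2

x ≡ 2 (mod 64)


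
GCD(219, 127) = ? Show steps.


219 = 1 * 127 + 92
127 = 1 * 92 + 35
92 = 2 * 35 + 22
35 = 1 * 22 + 13
22 = 1 * 13 + 9
13 = 1 * 9 + 4
9 = 2 * 4 + 1
4 = 4 * 1 + 0
GCD = 1


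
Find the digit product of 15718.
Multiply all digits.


1 × 5 × 7 × 1 × 8 = 280


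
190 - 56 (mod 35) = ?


190 - 56 = 134
134 mod 35 = 29


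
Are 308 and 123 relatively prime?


Euclidean algorithm:
308 = 2 * 123 + 62
123 = 1 * 62 + 61
62 = 1 * 61 + 1
61 = 61 * 1 + 0
GCD(308, 123) = 1

Yes, coprime (GCD = 1)


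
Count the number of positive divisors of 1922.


1922 = 2^1 × 31^2
d(1922) = (1+1) × (2+1) = 6

6 divisors


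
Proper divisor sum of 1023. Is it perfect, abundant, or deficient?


Proper divisors: 1, 3, 11, 31, 33, 93, 341
Sum = 1 + 3 + 11 + 31 + 33 + 93 + 341 = 513
513 < 1023 → deficient

s(1023) = 513 (deficient)


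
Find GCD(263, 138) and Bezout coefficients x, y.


Tabular extended Euclidean (each row: r = 263*s + 138*t):
r=263, s=1, t=0
r=138, s=0, t=1
q=1: r=125, s=1, t=-1   [263*(1) + 138*(-1) = 125]
q=1: r=13, s=-1, t=2   [263*(-1) + 138*(2) = 13]
q=9: r=8, s=10, t=-19   [263*(10) + 138*(-19) = 8]
q=1: r=5, s=-11, t=21   [263*(-11) + 138*(21) = 5]
q=1: r=3, s=21, t=-40   [263*(21) + 138*(-40) = 3]
q=1: r=2, s=-32, t=61   [263*(-32) + 138*(61) = 2]
q=1: r=1, s=53, t=-101   [263*(53) + 138*(-101) = 1]
q=2: r=0, s=-138, t=263   [263*(-138) + 138*(263) = 0]
GCD = 1; from the row with r=1: x=53, y=-101
Check: 263*(53) + 138*(-101) = 13939 - 13938 = 1

GCD = 1, x = 53, y = -101


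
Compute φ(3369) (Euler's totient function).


3369 = 3 × 1123
Prime factors: 3, 1123
φ(3369) = 3369 × (1-1/3) × (1-1/1123)
= 3369 × 2/3 × 1122/1123 = 2244

φ(3369) = 2244


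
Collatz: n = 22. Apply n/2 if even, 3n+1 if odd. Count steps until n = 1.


22 → 11 → 34 → 17 → 52 → 26 → 13 → 40 → 20 → 10 → 5 → 16 → 8 → 4 → 2 → 1
Total steps = 15

15 steps


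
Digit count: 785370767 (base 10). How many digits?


785370767 has 9 digits in base 10
floor(log10(785370767)) + 1 = floor(8.8951) + 1 = 9

9 digits (base 10)


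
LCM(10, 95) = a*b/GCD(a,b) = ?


GCD(10, 95) = 5
LCM = 10*95/5 = 950/5 = 190

LCM = 190


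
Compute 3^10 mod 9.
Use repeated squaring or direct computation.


3^1 mod 9 = 3
3^2 mod 9 = 0
3^3 mod 9 = 0
3^4 mod 9 = 0
3^5 mod 9 = 0
3^6 mod 9 = 0
3^7 mod 9 = 0
3^8 mod 9 = 0
3^9 mod 9 = 0
3^10 mod 9 = 0


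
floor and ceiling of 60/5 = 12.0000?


60/5 = 12.0000
floor = 12
ceil = 12

floor = 12, ceil = 12


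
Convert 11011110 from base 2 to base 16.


11011110 (base 2) = 222 (decimal)
222 (decimal) = DE (base 16)


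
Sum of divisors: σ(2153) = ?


Divisors of 2153: 1, 2153
Sum = 1 + 2153 = 2154

σ(2153) = 2154


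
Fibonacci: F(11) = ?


Sequence: 1, 1, 2, 3, 5, 8, 13, 21, 34, 55, 89
F(11) = 89


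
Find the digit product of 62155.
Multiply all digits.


6 × 2 × 1 × 5 × 5 = 300


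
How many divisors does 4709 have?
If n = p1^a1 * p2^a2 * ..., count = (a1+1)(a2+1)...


4709 = 17^1 × 277^1
d(4709) = (1+1) × (1+1) = 4

4 divisors


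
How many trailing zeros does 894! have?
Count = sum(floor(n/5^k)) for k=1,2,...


floor(894/5) = 178
floor(894/25) = 35
floor(894/125) = 7
floor(894/625) = 1
Total = 221

221 trailing zeros


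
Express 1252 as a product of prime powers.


1252 / 2 = 626
626 / 2 = 313
313 / 313 = 1
1252 = 2^2 × 313


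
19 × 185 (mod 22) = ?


19 × 185 = 3515
3515 mod 22 = 17


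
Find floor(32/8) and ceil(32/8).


32/8 = 4.0000
floor = 4
ceil = 4

floor = 4, ceil = 4


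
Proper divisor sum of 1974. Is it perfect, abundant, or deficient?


Proper divisors: 1, 2, 3, 6, 7, 14, 21, 42, 47, 94, 141, 282, 329, 658, 987
Sum = 1 + 2 + 3 + 6 + 7 + 14 + 21 + 42 + 47 + 94 + 141 + 282 + 329 + 658 + 987 = 2634
2634 > 1974 → abundant

s(1974) = 2634 (abundant)


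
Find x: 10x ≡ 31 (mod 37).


GCD(10, 37) = 1, unique solution
a^(-1) mod 37 = 26
x = 26 * 31 mod 37 = 29

x ≡ 29 (mod 37)


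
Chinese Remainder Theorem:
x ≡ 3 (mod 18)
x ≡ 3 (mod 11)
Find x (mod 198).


M = 18*11 = 198
M1 = M/18 = 11, M2 = M/11 = 18
M1^(-1) mod 18 = 5, M2^(-1) mod 11 = 8
x = 3*11*5 + 3*18*8 = 597
597 mod 198 = 3
Check: 3 mod 18 = 3 ✓, 3 mod 11 = 3 ✓

x ≡ 3 (mod 198)


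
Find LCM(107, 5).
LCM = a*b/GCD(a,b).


GCD(107, 5) = 1
LCM = 107*5/1 = 535/1 = 535

LCM = 535


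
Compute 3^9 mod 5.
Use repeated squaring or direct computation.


3^1 mod 5 = 3
3^2 mod 5 = 4
3^3 mod 5 = 2
3^4 mod 5 = 1
3^5 mod 5 = 3
3^6 mod 5 = 4
3^7 mod 5 = 2
3^8 mod 5 = 1
3^9 mod 5 = 3


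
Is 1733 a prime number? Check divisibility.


Check divisors up to sqrt(1733) = 41.6293
No divisors found.
1733 is prime.

Yes, 1733 is prime


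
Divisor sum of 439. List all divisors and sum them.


Divisors of 439: 1, 439
Sum = 1 + 439 = 440

σ(439) = 440


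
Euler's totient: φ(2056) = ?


2056 = 2^3 × 257
Prime factors: 2, 257
φ(2056) = 2056 × (1-1/2) × (1-1/257)
= 2056 × 1/2 × 256/257 = 1024

φ(2056) = 1024


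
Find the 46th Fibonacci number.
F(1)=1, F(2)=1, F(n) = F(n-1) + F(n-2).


Sequence: 1, 1, 2, 3, 5, 8, 13, 21, 34, 55, 89, 144, 233, 377, 610, 987, 1597, 2584, 4181, 6765, 10946, 17711, 28657, 46368, 75025, 121393, 196418, 317811, 514229, 832040, 1346269, 2178309, 3524578, 5702887, 9227465, 14930352, 24157817, 39088169, 63245986, 102334155, 165580141, 267914296, 433494437, 701408733, 1134903170, 1836311903
F(46) = 1836311903


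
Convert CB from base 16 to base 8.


CB (base 16) = 203 (decimal)
203 (decimal) = 313 (base 8)


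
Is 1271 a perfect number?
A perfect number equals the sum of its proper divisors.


Proper divisors of 1271: 1, 31, 41
Sum = 1 + 31 + 41 = 73

No, 1271 is not perfect (73 ≠ 1271)


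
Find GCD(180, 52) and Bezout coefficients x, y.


Tabular extended Euclidean (each row: r = 180*s + 52*t):
r=180, s=1, t=0
r=52, s=0, t=1
q=3: r=24, s=1, t=-3   [180*(1) + 52*(-3) = 24]
q=2: r=4, s=-2, t=7   [180*(-2) + 52*(7) = 4]
q=6: r=0, s=13, t=-45   [180*(13) + 52*(-45) = 0]
GCD = 4; from the row with r=4: x=-2, y=7
Check: 180*(-2) + 52*(7) = -360 + 364 = 4

GCD = 4, x = -2, y = 7


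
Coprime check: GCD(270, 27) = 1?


Euclidean algorithm:
270 = 10 * 27 + 0
GCD(270, 27) = 27

No, not coprime (GCD = 27)


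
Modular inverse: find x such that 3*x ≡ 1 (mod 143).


Use the extended Euclidean algorithm on (143, 3); each row r = 143*s + 3*t:
r=143, s=1, t=0
r=3, s=0, t=1
q=47: r=2, s=1, t=-47   [143*(1) + 3*(-47) = 2]
q=1: r=1, s=-1, t=48   [143*(-1) + 3*(48) = 1]
q=2: r=0, s=3, t=-143   [143*(3) + 3*(-143) = 0]
GCD = 1 with t = 48, so 3*(48) ≡ 1 (mod 143)
Inverse = 48 mod 143 = 48
Check: 3 * 48 = 144 ≡ 1 (mod 143)

3^(-1) ≡ 48 (mod 143)


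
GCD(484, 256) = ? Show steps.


484 = 1 * 256 + 228
256 = 1 * 228 + 28
228 = 8 * 28 + 4
28 = 7 * 4 + 0
GCD = 4


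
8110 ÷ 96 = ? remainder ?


8110 = 96 * 84 + 46
Check: 8064 + 46 = 8110

q = 84, r = 46


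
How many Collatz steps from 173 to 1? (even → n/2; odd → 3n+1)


173 → 520 → 260 → 130 → 65 → 196 → 98 → 49 → 148 → 74 → 37 → 112 → 56 → 28 → 14 → 7 → 22 → 11 → 34 → 17 → 52 → 26 → 13 → 40 → 20 → 10 → 5 → 16 → 8 → 4 → 2 → 1
Total steps = 31

31 steps


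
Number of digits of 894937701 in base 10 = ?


894937701 has 9 digits in base 10
floor(log10(894937701)) + 1 = floor(8.9518) + 1 = 9

9 digits (base 10)


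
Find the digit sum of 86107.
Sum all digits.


8 + 6 + 1 + 0 + 7 = 22


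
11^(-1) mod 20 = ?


Use the extended Euclidean algorithm on (20, 11); each row r = 20*s + 11*t:
r=20, s=1, t=0
r=11, s=0, t=1
q=1: r=9, s=1, t=-1   [20*(1) + 11*(-1) = 9]
q=1: r=2, s=-1, t=2   [20*(-1) + 11*(2) = 2]
q=4: r=1, s=5, t=-9   [20*(5) + 11*(-9) = 1]
q=2: r=0, s=-11, t=20   [20*(-11) + 11*(20) = 0]
GCD = 1 with t = -9, so 11*(-9) ≡ 1 (mod 20)
Inverse = -9 mod 20 = 11
Check: 11 * 11 = 121 ≡ 1 (mod 20)

11^(-1) ≡ 11 (mod 20)


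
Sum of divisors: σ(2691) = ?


Divisors of 2691: 1, 3, 9, 13, 23, 39, 69, 117, 207, 299, 897, 2691
Sum = 1 + 3 + 9 + 13 + 23 + 39 + 69 + 117 + 207 + 299 + 897 + 2691 = 4368

σ(2691) = 4368


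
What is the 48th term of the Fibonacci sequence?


Sequence: 1, 1, 2, 3, 5, 8, 13, 21, 34, 55, 89, 144, 233, 377, 610, 987, 1597, 2584, 4181, 6765, 10946, 17711, 28657, 46368, 75025, 121393, 196418, 317811, 514229, 832040, 1346269, 2178309, 3524578, 5702887, 9227465, 14930352, 24157817, 39088169, 63245986, 102334155, 165580141, 267914296, 433494437, 701408733, 1134903170, 1836311903, 2971215073, 4807526976
F(48) = 4807526976


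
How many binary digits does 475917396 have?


475917396 in base 2 = 11100010111011110110001010100
Number of digits = 29

29 digits (base 2)


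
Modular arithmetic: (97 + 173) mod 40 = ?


97 + 173 = 270
270 mod 40 = 30


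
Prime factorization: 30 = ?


30 / 2 = 15
15 / 3 = 5
5 / 5 = 1
30 = 2 × 3 × 5


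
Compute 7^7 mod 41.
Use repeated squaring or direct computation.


7^1 mod 41 = 7
7^2 mod 41 = 8
7^3 mod 41 = 15
7^4 mod 41 = 23
7^5 mod 41 = 38
7^6 mod 41 = 20
7^7 mod 41 = 17


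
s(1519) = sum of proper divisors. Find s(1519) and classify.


Proper divisors: 1, 7, 31, 49, 217
Sum = 1 + 7 + 31 + 49 + 217 = 305
305 < 1519 → deficient

s(1519) = 305 (deficient)


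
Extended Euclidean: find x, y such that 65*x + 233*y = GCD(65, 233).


Tabular extended Euclidean (each row: r = 65*s + 233*t):
r=65, s=1, t=0
r=233, s=0, t=1
q=0: r=65, s=1, t=0   [65*(1) + 233*(0) = 65]
q=3: r=38, s=-3, t=1   [65*(-3) + 233*(1) = 38]
q=1: r=27, s=4, t=-1   [65*(4) + 233*(-1) = 27]
q=1: r=11, s=-7, t=2   [65*(-7) + 233*(2) = 11]
q=2: r=5, s=18, t=-5   [65*(18) + 233*(-5) = 5]
q=2: r=1, s=-43, t=12   [65*(-43) + 233*(12) = 1]
q=5: r=0, s=233, t=-65   [65*(233) + 233*(-65) = 0]
GCD = 1; from the row with r=1: x=-43, y=12
Check: 65*(-43) + 233*(12) = -2795 + 2796 = 1

GCD = 1, x = -43, y = 12


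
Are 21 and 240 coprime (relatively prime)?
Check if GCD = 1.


Euclidean algorithm:
240 = 11 * 21 + 9
21 = 2 * 9 + 3
9 = 3 * 3 + 0
GCD(21, 240) = 3

No, not coprime (GCD = 3)


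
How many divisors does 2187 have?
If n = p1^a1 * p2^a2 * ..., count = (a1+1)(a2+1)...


2187 = 3^7
d(2187) = (7+1) = 8

8 divisors


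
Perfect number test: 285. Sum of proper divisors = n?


Proper divisors of 285: 1, 3, 5, 15, 19, 57, 95
Sum = 1 + 3 + 5 + 15 + 19 + 57 + 95 = 195

No, 285 is not perfect (195 ≠ 285)


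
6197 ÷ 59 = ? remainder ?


6197 = 59 * 105 + 2
Check: 6195 + 2 = 6197

q = 105, r = 2


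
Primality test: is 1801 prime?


Check divisors up to sqrt(1801) = 42.4382
No divisors found.
1801 is prime.

Yes, 1801 is prime


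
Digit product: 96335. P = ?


9 × 6 × 3 × 3 × 5 = 2430


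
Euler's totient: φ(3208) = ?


3208 = 2^3 × 401
Prime factors: 2, 401
φ(3208) = 3208 × (1-1/2) × (1-1/401)
= 3208 × 1/2 × 400/401 = 1600

φ(3208) = 1600


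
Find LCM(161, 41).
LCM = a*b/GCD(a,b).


GCD(161, 41) = 1
LCM = 161*41/1 = 6601/1 = 6601

LCM = 6601


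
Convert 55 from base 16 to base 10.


55 (base 16) = 85 (decimal)
85 (decimal) = 85 (base 10)


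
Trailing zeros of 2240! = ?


floor(2240/5) = 448
floor(2240/25) = 89
floor(2240/125) = 17
floor(2240/625) = 3
Total = 557

557 trailing zeros


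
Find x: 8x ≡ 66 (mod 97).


GCD(8, 97) = 1, unique solution
a^(-1) mod 97 = 85
x = 85 * 66 mod 97 = 81

x ≡ 81 (mod 97)


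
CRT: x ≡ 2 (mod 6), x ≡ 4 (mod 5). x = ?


M = 6*5 = 30
M1 = M/6 = 5, M2 = M/5 = 6
M1^(-1) mod 6 = 5, M2^(-1) mod 5 = 1
x = 2*5*5 + 4*6*1 = 74
74 mod 30 = 14
Check: 14 mod 6 = 2 ✓, 14 mod 5 = 4 ✓

x ≡ 14 (mod 30)


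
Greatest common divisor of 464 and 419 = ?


464 = 1 * 419 + 45
419 = 9 * 45 + 14
45 = 3 * 14 + 3
14 = 4 * 3 + 2
3 = 1 * 2 + 1
2 = 2 * 1 + 0
GCD = 1


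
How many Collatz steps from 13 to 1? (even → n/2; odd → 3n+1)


13 → 40 → 20 → 10 → 5 → 16 → 8 → 4 → 2 → 1
Total steps = 9

9 steps


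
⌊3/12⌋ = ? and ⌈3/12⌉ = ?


3/12 = 0.2500
floor = 0
ceil = 1

floor = 0, ceil = 1


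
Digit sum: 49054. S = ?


4 + 9 + 0 + 5 + 4 = 22


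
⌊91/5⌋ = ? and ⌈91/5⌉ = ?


91/5 = 18.2000
floor = 18
ceil = 19

floor = 18, ceil = 19
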